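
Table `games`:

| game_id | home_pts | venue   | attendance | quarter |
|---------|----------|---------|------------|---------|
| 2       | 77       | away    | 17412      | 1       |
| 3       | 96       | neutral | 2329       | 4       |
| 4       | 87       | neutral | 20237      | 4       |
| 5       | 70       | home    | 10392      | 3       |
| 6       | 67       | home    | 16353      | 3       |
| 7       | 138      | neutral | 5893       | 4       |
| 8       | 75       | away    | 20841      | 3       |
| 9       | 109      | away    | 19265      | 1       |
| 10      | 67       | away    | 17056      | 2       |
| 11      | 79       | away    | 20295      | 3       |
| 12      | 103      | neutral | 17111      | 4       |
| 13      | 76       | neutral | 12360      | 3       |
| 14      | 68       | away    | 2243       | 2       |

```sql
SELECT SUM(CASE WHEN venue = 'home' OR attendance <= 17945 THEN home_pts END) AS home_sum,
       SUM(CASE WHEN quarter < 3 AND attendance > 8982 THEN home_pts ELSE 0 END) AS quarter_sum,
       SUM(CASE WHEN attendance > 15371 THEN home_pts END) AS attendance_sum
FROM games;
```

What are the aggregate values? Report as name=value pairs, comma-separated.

home_sum=762, quarter_sum=253, attendance_sum=664

[home_sum: venue = 'home' OR attendance <= 17945]
game_id=2: ✓ → 77
game_id=3: ✓ → 96
game_id=4: ✗
game_id=5: ✓ → 70
game_id=6: ✓ → 67
game_id=7: ✓ → 138
game_id=8: ✗
game_id=9: ✗
game_id=10: ✓ → 67
game_id=11: ✗
game_id=12: ✓ → 103
game_id=13: ✓ → 76
game_id=14: ✓ → 68
home_sum = 77 + 96 + 70 + 67 + 138 + 67 + 103 + 76 + 68 = 762
—
[quarter_sum: quarter < 3 AND attendance > 8982]
game_id=2: ✓ → 77
game_id=3: ✗
game_id=4: ✗
game_id=5: ✗
game_id=6: ✗
game_id=7: ✗
game_id=8: ✗
game_id=9: ✓ → 109
game_id=10: ✓ → 67
game_id=11: ✗
game_id=12: ✗
game_id=13: ✗
game_id=14: ✗
quarter_sum = 77 + 109 + 67 = 253
—
[attendance_sum: attendance > 15371]
game_id=2: ✓ → 77
game_id=3: ✗
game_id=4: ✓ → 87
game_id=5: ✗
game_id=6: ✓ → 67
game_id=7: ✗
game_id=8: ✓ → 75
game_id=9: ✓ → 109
game_id=10: ✓ → 67
game_id=11: ✓ → 79
game_id=12: ✓ → 103
game_id=13: ✗
game_id=14: ✗
attendance_sum = 77 + 87 + 67 + 75 + 109 + 67 + 79 + 103 = 664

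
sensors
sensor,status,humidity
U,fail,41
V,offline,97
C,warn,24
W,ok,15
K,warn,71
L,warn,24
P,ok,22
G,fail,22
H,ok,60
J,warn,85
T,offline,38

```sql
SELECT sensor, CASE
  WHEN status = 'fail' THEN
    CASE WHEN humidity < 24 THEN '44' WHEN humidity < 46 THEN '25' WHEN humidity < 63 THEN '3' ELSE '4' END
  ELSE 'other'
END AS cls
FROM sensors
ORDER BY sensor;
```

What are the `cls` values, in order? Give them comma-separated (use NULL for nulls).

other, 44, other, other, other, other, other, other, 25, other, other

sensor=C: status='warn' → outer ELSE → other
sensor=G: status='fail' → inner[humidity < 24] → 44
sensor=H: status='ok' → outer ELSE → other
sensor=J: status='warn' → outer ELSE → other
sensor=K: status='warn' → outer ELSE → other
sensor=L: status='warn' → outer ELSE → other
sensor=P: status='ok' → outer ELSE → other
sensor=T: status='offline' → outer ELSE → other
sensor=U: status='fail' → inner[humidity < 46] → 25
sensor=V: status='offline' → outer ELSE → other
sensor=W: status='ok' → outer ELSE → other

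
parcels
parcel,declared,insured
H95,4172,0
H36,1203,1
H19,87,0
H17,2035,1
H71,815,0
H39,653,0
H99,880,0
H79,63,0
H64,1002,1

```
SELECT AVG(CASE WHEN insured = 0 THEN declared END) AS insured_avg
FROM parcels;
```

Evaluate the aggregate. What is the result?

1111.6666666667

parcel=H95: ✓ → 4172
parcel=H36: ✗
parcel=H19: ✓ → 87
parcel=H17: ✗
parcel=H71: ✓ → 815
parcel=H39: ✓ → 653
parcel=H99: ✓ → 880
parcel=H79: ✓ → 63
parcel=H64: ✗
insured_avg = (4172 + 87 + 815 + 653 + 880 + 63) / 6 = 1111.6666666667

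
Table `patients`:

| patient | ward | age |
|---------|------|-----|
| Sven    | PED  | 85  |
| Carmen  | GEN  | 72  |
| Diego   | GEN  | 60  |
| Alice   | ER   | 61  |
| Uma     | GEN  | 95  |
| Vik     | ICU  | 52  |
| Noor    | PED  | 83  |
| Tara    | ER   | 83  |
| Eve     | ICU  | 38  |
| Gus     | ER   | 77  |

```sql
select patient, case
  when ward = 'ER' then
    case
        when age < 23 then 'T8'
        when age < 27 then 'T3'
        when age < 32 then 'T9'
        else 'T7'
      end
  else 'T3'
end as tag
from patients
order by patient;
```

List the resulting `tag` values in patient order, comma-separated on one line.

patient=Alice: ward='ER' → inner[ELSE] → T7
patient=Carmen: ward='GEN' → outer ELSE → T3
patient=Diego: ward='GEN' → outer ELSE → T3
patient=Eve: ward='ICU' → outer ELSE → T3
patient=Gus: ward='ER' → inner[ELSE] → T7
patient=Noor: ward='PED' → outer ELSE → T3
patient=Sven: ward='PED' → outer ELSE → T3
patient=Tara: ward='ER' → inner[ELSE] → T7
patient=Uma: ward='GEN' → outer ELSE → T3
patient=Vik: ward='ICU' → outer ELSE → T3

T7, T3, T3, T3, T7, T3, T3, T7, T3, T3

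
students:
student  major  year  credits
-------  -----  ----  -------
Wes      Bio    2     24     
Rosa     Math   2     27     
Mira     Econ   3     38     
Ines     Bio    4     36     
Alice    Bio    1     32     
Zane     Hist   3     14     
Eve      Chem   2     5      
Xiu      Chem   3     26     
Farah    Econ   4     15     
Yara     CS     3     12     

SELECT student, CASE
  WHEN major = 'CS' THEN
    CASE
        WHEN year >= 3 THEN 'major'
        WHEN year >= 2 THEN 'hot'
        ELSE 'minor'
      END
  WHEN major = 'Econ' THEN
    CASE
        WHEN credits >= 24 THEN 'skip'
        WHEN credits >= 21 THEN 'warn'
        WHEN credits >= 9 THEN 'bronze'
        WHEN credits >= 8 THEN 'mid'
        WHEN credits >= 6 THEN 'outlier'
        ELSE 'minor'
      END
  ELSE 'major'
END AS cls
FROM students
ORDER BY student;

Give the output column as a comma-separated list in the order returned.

student=Alice: major='Bio' → outer ELSE → major
student=Eve: major='Chem' → outer ELSE → major
student=Farah: major='Econ' → inner[credits >= 9] → bronze
student=Ines: major='Bio' → outer ELSE → major
student=Mira: major='Econ' → inner[credits >= 24] → skip
student=Rosa: major='Math' → outer ELSE → major
student=Wes: major='Bio' → outer ELSE → major
student=Xiu: major='Chem' → outer ELSE → major
student=Yara: major='CS' → inner[year >= 3] → major
student=Zane: major='Hist' → outer ELSE → major

major, major, bronze, major, skip, major, major, major, major, major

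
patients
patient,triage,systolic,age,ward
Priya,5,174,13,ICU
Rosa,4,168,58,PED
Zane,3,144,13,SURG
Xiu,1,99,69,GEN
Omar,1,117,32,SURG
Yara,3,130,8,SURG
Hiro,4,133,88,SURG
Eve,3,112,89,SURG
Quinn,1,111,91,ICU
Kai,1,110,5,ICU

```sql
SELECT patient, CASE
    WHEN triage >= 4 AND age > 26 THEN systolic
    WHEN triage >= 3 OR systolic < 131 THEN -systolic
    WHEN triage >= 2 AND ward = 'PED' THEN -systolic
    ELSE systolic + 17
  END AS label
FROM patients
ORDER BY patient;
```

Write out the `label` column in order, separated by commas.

-112, 133, -110, -117, -174, -111, 168, -99, -130, -144

patient=Eve: triage >= 3 OR systolic < 131 → -112
patient=Hiro: triage >= 4 AND age > 26 → 133
patient=Kai: triage >= 3 OR systolic < 131 → -110
patient=Omar: triage >= 3 OR systolic < 131 → -117
patient=Priya: triage >= 3 OR systolic < 131 → -174
patient=Quinn: triage >= 3 OR systolic < 131 → -111
patient=Rosa: triage >= 4 AND age > 26 → 168
patient=Xiu: triage >= 3 OR systolic < 131 → -99
patient=Yara: triage >= 3 OR systolic < 131 → -130
patient=Zane: triage >= 3 OR systolic < 131 → -144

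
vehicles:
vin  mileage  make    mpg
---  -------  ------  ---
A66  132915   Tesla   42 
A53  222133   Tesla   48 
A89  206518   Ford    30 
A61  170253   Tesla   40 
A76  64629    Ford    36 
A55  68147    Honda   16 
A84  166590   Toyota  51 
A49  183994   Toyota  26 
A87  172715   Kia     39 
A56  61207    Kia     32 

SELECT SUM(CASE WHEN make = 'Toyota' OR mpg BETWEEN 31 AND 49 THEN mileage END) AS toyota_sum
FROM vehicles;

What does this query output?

1174436

vin=A66: ✓ → 132915
vin=A53: ✓ → 222133
vin=A89: ✗
vin=A61: ✓ → 170253
vin=A76: ✓ → 64629
vin=A55: ✗
vin=A84: ✓ → 166590
vin=A49: ✓ → 183994
vin=A87: ✓ → 172715
vin=A56: ✓ → 61207
toyota_sum = 132915 + 222133 + 170253 + 64629 + 166590 + 183994 + 172715 + 61207 = 1174436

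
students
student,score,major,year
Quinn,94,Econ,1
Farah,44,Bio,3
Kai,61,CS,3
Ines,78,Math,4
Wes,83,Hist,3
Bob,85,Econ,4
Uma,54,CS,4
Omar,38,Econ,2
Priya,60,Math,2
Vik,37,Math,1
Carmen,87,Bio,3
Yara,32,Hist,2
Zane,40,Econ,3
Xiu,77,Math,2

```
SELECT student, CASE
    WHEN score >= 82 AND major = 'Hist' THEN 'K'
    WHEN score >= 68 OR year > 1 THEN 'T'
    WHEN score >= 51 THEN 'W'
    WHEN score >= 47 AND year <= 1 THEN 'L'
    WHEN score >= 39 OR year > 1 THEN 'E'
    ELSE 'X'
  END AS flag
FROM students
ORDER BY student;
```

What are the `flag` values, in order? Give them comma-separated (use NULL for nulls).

student=Bob: score >= 68 OR year > 1 → T
student=Carmen: score >= 68 OR year > 1 → T
student=Farah: score >= 68 OR year > 1 → T
student=Ines: score >= 68 OR year > 1 → T
student=Kai: score >= 68 OR year > 1 → T
student=Omar: score >= 68 OR year > 1 → T
student=Priya: score >= 68 OR year > 1 → T
student=Quinn: score >= 68 OR year > 1 → T
student=Uma: score >= 68 OR year > 1 → T
student=Vik: ELSE → X
student=Wes: score >= 82 AND major = 'Hist' → K
student=Xiu: score >= 68 OR year > 1 → T
student=Yara: score >= 68 OR year > 1 → T
student=Zane: score >= 68 OR year > 1 → T

T, T, T, T, T, T, T, T, T, X, K, T, T, T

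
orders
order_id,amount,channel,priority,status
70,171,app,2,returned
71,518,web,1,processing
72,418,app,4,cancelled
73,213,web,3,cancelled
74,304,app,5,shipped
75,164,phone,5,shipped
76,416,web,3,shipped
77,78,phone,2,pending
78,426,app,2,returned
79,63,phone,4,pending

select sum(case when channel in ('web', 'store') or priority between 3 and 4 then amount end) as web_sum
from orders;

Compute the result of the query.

1628

order_id=70: ✗
order_id=71: ✓ → 518
order_id=72: ✓ → 418
order_id=73: ✓ → 213
order_id=74: ✗
order_id=75: ✗
order_id=76: ✓ → 416
order_id=77: ✗
order_id=78: ✗
order_id=79: ✓ → 63
web_sum = 518 + 418 + 213 + 416 + 63 = 1628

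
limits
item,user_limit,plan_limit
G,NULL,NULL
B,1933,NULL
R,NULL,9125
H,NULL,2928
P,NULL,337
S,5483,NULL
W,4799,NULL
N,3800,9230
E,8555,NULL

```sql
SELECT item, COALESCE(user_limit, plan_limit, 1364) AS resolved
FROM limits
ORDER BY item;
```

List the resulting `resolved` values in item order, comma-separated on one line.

1933, 8555, 1364, 2928, 3800, 337, 9125, 5483, 4799

item=B: user_limit=1933 → 1933
item=E: user_limit=8555 → 8555
item=G: user_limit=NULL, plan_limit=NULL, → literal 1364 → 1364
item=H: user_limit=NULL, plan_limit=2928 → 2928
item=N: user_limit=3800 → 3800
item=P: user_limit=NULL, plan_limit=337 → 337
item=R: user_limit=NULL, plan_limit=9125 → 9125
item=S: user_limit=5483 → 5483
item=W: user_limit=4799 → 4799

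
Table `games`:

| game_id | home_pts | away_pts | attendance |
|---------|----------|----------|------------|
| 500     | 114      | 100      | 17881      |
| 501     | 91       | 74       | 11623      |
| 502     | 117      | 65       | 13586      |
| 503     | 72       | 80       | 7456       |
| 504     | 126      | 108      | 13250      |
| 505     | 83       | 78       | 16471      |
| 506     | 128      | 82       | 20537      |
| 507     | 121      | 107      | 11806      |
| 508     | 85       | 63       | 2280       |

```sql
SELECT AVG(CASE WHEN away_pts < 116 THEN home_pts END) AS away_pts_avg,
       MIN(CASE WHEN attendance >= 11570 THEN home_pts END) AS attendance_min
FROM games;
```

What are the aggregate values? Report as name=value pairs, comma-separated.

away_pts_avg=104.1111111111, attendance_min=83

[away_pts_avg: away_pts < 116]
game_id=500: ✓ → 114
game_id=501: ✓ → 91
game_id=502: ✓ → 117
game_id=503: ✓ → 72
game_id=504: ✓ → 126
game_id=505: ✓ → 83
game_id=506: ✓ → 128
game_id=507: ✓ → 121
game_id=508: ✓ → 85
away_pts_avg = (114 + 91 + 117 + 72 + 126 + 83 + 128 + 121 + 85) / 9 = 104.1111111111
—
[attendance_min: attendance >= 11570]
game_id=500: ✓ → 114
game_id=501: ✓ → 91
game_id=502: ✓ → 117
game_id=503: ✗
game_id=504: ✓ → 126
game_id=505: ✓ → 83
game_id=506: ✓ → 128
game_id=507: ✓ → 121
game_id=508: ✗
attendance_min = MIN(114, 91, 117, 126, 83, 128, 121) = 83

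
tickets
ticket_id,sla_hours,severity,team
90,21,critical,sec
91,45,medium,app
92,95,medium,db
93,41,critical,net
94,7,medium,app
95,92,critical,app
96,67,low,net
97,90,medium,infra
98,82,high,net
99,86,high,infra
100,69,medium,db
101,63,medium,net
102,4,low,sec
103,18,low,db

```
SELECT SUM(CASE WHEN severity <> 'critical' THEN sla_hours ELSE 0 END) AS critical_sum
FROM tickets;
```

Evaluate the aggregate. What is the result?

626

ticket_id=90: ✗
ticket_id=91: ✓ → 45
ticket_id=92: ✓ → 95
ticket_id=93: ✗
ticket_id=94: ✓ → 7
ticket_id=95: ✗
ticket_id=96: ✓ → 67
ticket_id=97: ✓ → 90
ticket_id=98: ✓ → 82
ticket_id=99: ✓ → 86
ticket_id=100: ✓ → 69
ticket_id=101: ✓ → 63
ticket_id=102: ✓ → 4
ticket_id=103: ✓ → 18
critical_sum = 45 + 95 + 7 + 67 + 90 + 82 + 86 + 69 + 63 + 4 + 18 = 626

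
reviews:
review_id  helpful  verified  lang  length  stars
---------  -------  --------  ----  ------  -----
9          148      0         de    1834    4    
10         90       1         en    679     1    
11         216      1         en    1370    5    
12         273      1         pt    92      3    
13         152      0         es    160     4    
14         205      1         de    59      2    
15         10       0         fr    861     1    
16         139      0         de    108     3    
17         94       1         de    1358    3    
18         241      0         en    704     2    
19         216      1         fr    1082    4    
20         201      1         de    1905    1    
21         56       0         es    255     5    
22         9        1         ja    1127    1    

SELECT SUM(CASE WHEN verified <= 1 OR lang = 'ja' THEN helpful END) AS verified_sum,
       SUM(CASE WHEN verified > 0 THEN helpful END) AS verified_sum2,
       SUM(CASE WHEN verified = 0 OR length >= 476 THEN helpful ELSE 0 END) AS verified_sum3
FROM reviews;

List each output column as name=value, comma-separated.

[verified_sum: verified <= 1 OR lang = 'ja']
review_id=9: ✓ → 148
review_id=10: ✓ → 90
review_id=11: ✓ → 216
review_id=12: ✓ → 273
review_id=13: ✓ → 152
review_id=14: ✓ → 205
review_id=15: ✓ → 10
review_id=16: ✓ → 139
review_id=17: ✓ → 94
review_id=18: ✓ → 241
review_id=19: ✓ → 216
review_id=20: ✓ → 201
review_id=21: ✓ → 56
review_id=22: ✓ → 9
verified_sum = 148 + 90 + 216 + 273 + 152 + 205 + 10 + 139 + 94 + 241 + 216 + 201 + 56 + 9 = 2050
—
[verified_sum2: verified > 0]
review_id=9: ✗
review_id=10: ✓ → 90
review_id=11: ✓ → 216
review_id=12: ✓ → 273
review_id=13: ✗
review_id=14: ✓ → 205
review_id=15: ✗
review_id=16: ✗
review_id=17: ✓ → 94
review_id=18: ✗
review_id=19: ✓ → 216
review_id=20: ✓ → 201
review_id=21: ✗
review_id=22: ✓ → 9
verified_sum2 = 90 + 216 + 273 + 205 + 94 + 216 + 201 + 9 = 1304
—
[verified_sum3: verified = 0 OR length >= 476]
review_id=9: ✓ → 148
review_id=10: ✓ → 90
review_id=11: ✓ → 216
review_id=12: ✗
review_id=13: ✓ → 152
review_id=14: ✗
review_id=15: ✓ → 10
review_id=16: ✓ → 139
review_id=17: ✓ → 94
review_id=18: ✓ → 241
review_id=19: ✓ → 216
review_id=20: ✓ → 201
review_id=21: ✓ → 56
review_id=22: ✓ → 9
verified_sum3 = 148 + 90 + 216 + 152 + 10 + 139 + 94 + 241 + 216 + 201 + 56 + 9 = 1572

verified_sum=2050, verified_sum2=1304, verified_sum3=1572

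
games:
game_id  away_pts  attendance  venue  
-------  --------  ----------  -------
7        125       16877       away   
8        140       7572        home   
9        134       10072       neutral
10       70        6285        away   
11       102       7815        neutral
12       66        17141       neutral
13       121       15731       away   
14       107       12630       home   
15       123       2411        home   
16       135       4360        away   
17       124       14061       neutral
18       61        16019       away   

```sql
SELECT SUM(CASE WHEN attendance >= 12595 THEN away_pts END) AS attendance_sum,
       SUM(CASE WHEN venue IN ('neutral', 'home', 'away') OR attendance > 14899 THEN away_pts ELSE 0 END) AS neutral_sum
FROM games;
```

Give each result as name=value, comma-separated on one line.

[attendance_sum: attendance >= 12595]
game_id=7: ✓ → 125
game_id=8: ✗
game_id=9: ✗
game_id=10: ✗
game_id=11: ✗
game_id=12: ✓ → 66
game_id=13: ✓ → 121
game_id=14: ✓ → 107
game_id=15: ✗
game_id=16: ✗
game_id=17: ✓ → 124
game_id=18: ✓ → 61
attendance_sum = 125 + 66 + 121 + 107 + 124 + 61 = 604
—
[neutral_sum: venue IN ('neutral', 'home', 'away') OR attendance > 14899]
game_id=7: ✓ → 125
game_id=8: ✓ → 140
game_id=9: ✓ → 134
game_id=10: ✓ → 70
game_id=11: ✓ → 102
game_id=12: ✓ → 66
game_id=13: ✓ → 121
game_id=14: ✓ → 107
game_id=15: ✓ → 123
game_id=16: ✓ → 135
game_id=17: ✓ → 124
game_id=18: ✓ → 61
neutral_sum = 125 + 140 + 134 + 70 + 102 + 66 + 121 + 107 + 123 + 135 + 124 + 61 = 1308

attendance_sum=604, neutral_sum=1308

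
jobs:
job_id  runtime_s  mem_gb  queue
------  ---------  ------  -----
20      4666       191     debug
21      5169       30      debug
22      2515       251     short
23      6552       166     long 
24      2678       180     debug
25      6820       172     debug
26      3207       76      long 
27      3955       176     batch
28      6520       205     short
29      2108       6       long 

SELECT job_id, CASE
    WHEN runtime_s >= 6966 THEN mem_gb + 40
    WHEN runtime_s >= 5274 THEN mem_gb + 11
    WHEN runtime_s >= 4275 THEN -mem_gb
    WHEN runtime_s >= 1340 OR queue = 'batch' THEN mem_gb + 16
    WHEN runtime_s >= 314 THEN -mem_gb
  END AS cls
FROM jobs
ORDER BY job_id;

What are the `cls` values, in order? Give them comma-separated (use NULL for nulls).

-191, -30, 267, 177, 196, 183, 92, 192, 216, 22

job_id=20: runtime_s >= 4275 → -191
job_id=21: runtime_s >= 4275 → -30
job_id=22: runtime_s >= 1340 OR queue = 'batch' → 267
job_id=23: runtime_s >= 5274 → 177
job_id=24: runtime_s >= 1340 OR queue = 'batch' → 196
job_id=25: runtime_s >= 5274 → 183
job_id=26: runtime_s >= 1340 OR queue = 'batch' → 92
job_id=27: runtime_s >= 1340 OR queue = 'batch' → 192
job_id=28: runtime_s >= 5274 → 216
job_id=29: runtime_s >= 1340 OR queue = 'batch' → 22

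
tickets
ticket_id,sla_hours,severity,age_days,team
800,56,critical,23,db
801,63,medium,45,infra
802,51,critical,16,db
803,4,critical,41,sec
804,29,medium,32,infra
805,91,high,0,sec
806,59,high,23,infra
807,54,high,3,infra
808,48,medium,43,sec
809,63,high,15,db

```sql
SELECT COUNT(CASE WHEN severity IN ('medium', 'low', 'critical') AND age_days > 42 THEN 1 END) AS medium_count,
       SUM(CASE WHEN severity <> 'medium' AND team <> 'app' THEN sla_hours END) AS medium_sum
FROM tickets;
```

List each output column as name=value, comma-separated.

medium_count=2, medium_sum=378

[medium_count: severity IN ('medium', 'low', 'critical') AND age_days > 42]
ticket_id=800: ✗
ticket_id=801: ✓ → 1
ticket_id=802: ✗
ticket_id=803: ✗
ticket_id=804: ✗
ticket_id=805: ✗
ticket_id=806: ✗
ticket_id=807: ✗
ticket_id=808: ✓ → 1
ticket_id=809: ✗
medium_count = COUNT(1, 1) = 2
—
[medium_sum: severity <> 'medium' AND team <> 'app']
ticket_id=800: ✓ → 56
ticket_id=801: ✗
ticket_id=802: ✓ → 51
ticket_id=803: ✓ → 4
ticket_id=804: ✗
ticket_id=805: ✓ → 91
ticket_id=806: ✓ → 59
ticket_id=807: ✓ → 54
ticket_id=808: ✗
ticket_id=809: ✓ → 63
medium_sum = 56 + 51 + 4 + 91 + 59 + 54 + 63 = 378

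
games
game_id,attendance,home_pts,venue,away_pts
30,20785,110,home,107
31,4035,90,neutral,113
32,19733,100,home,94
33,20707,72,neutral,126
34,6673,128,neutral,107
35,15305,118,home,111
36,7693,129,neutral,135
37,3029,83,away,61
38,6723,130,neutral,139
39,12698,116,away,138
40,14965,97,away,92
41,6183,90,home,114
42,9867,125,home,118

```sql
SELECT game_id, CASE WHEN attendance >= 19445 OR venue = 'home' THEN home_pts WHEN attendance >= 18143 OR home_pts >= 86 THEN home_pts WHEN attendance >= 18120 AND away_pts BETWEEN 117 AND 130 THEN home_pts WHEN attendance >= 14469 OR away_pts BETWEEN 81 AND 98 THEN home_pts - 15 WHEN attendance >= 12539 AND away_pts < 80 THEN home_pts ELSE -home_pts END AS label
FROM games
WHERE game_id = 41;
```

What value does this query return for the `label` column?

90

game_id = 41: attendance=6183, home_pts=90, venue=home, away_pts=114.
attendance >= 19445 OR venue = 'home' → true → 90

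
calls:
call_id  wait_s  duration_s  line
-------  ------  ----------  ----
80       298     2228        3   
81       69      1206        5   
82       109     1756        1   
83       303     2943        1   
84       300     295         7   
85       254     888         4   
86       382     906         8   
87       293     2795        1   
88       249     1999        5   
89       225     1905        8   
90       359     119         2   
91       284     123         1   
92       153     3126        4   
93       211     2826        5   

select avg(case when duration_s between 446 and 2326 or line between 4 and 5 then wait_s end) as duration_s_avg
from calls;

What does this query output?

call_id=80: ✓ → 298
call_id=81: ✓ → 69
call_id=82: ✓ → 109
call_id=83: ✗
call_id=84: ✗
call_id=85: ✓ → 254
call_id=86: ✓ → 382
call_id=87: ✗
call_id=88: ✓ → 249
call_id=89: ✓ → 225
call_id=90: ✗
call_id=91: ✗
call_id=92: ✓ → 153
call_id=93: ✓ → 211
duration_s_avg = (298 + 69 + 109 + 254 + 382 + 249 + 225 + 153 + 211) / 9 = 216.6666666667

216.6666666667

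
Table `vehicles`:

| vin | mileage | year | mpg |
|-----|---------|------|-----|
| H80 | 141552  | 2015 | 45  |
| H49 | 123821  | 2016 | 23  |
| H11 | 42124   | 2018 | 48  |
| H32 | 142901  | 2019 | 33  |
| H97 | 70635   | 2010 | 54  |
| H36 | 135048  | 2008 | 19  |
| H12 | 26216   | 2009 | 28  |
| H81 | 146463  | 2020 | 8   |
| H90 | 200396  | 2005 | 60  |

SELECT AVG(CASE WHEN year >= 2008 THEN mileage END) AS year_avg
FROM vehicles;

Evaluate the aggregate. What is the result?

103595

vin=H80: ✓ → 141552
vin=H49: ✓ → 123821
vin=H11: ✓ → 42124
vin=H32: ✓ → 142901
vin=H97: ✓ → 70635
vin=H36: ✓ → 135048
vin=H12: ✓ → 26216
vin=H81: ✓ → 146463
vin=H90: ✗
year_avg = (141552 + 123821 + 42124 + 142901 + 70635 + 135048 + 26216 + 146463) / 8 = 103595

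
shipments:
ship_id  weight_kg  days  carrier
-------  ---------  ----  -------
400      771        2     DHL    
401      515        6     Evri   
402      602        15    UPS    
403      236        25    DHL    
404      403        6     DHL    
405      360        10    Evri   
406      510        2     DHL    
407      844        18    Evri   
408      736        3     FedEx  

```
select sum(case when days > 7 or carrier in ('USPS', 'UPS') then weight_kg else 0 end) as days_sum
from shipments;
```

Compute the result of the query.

ship_id=400: ✗
ship_id=401: ✗
ship_id=402: ✓ → 602
ship_id=403: ✓ → 236
ship_id=404: ✗
ship_id=405: ✓ → 360
ship_id=406: ✗
ship_id=407: ✓ → 844
ship_id=408: ✗
days_sum = 602 + 236 + 360 + 844 = 2042

2042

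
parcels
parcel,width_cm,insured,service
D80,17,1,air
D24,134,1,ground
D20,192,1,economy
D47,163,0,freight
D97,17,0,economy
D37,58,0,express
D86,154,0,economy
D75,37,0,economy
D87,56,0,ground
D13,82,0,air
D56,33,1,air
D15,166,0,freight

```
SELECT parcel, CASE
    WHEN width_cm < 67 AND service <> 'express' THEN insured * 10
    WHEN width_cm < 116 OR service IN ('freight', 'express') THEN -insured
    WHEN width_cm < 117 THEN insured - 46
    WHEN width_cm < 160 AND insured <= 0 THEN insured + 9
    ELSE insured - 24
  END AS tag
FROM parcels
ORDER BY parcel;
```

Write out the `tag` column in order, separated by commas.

parcel=D13: width_cm < 116 OR service IN ('freight', 'express') → 0
parcel=D15: width_cm < 116 OR service IN ('freight', 'express') → 0
parcel=D20: ELSE → -23
parcel=D24: ELSE → -23
parcel=D37: width_cm < 116 OR service IN ('freight', 'express') → 0
parcel=D47: width_cm < 116 OR service IN ('freight', 'express') → 0
parcel=D56: width_cm < 67 AND service <> 'express' → 10
parcel=D75: width_cm < 67 AND service <> 'express' → 0
parcel=D80: width_cm < 67 AND service <> 'express' → 10
parcel=D86: width_cm < 160 AND insured <= 0 → 9
parcel=D87: width_cm < 67 AND service <> 'express' → 0
parcel=D97: width_cm < 67 AND service <> 'express' → 0

0, 0, -23, -23, 0, 0, 10, 0, 10, 9, 0, 0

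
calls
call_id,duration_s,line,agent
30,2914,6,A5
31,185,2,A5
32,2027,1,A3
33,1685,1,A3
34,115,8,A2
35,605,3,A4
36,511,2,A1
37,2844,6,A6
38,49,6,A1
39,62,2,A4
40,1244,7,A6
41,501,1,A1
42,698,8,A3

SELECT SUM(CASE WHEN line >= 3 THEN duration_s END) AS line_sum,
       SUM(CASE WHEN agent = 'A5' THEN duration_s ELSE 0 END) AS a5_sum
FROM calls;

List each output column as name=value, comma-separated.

[line_sum: line >= 3]
call_id=30: ✓ → 2914
call_id=31: ✗
call_id=32: ✗
call_id=33: ✗
call_id=34: ✓ → 115
call_id=35: ✓ → 605
call_id=36: ✗
call_id=37: ✓ → 2844
call_id=38: ✓ → 49
call_id=39: ✗
call_id=40: ✓ → 1244
call_id=41: ✗
call_id=42: ✓ → 698
line_sum = 2914 + 115 + 605 + 2844 + 49 + 1244 + 698 = 8469
—
[a5_sum: agent = 'A5']
call_id=30: ✓ → 2914
call_id=31: ✓ → 185
call_id=32: ✗
call_id=33: ✗
call_id=34: ✗
call_id=35: ✗
call_id=36: ✗
call_id=37: ✗
call_id=38: ✗
call_id=39: ✗
call_id=40: ✗
call_id=41: ✗
call_id=42: ✗
a5_sum = 2914 + 185 = 3099

line_sum=8469, a5_sum=3099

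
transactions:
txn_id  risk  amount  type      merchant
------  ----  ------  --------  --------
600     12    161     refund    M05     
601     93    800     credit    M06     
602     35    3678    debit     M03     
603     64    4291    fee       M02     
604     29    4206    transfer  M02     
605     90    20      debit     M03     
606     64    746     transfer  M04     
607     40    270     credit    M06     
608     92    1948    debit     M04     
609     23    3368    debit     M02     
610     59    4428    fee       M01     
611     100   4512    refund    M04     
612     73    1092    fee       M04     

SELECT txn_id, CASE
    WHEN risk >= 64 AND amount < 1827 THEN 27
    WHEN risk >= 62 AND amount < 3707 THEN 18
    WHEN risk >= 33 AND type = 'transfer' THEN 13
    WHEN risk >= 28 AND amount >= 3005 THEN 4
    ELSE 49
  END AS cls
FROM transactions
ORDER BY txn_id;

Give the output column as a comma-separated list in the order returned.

txn_id=600: ELSE → 49
txn_id=601: risk >= 64 AND amount < 1827 → 27
txn_id=602: risk >= 28 AND amount >= 3005 → 4
txn_id=603: risk >= 28 AND amount >= 3005 → 4
txn_id=604: risk >= 28 AND amount >= 3005 → 4
txn_id=605: risk >= 64 AND amount < 1827 → 27
txn_id=606: risk >= 64 AND amount < 1827 → 27
txn_id=607: ELSE → 49
txn_id=608: risk >= 62 AND amount < 3707 → 18
txn_id=609: ELSE → 49
txn_id=610: risk >= 28 AND amount >= 3005 → 4
txn_id=611: risk >= 28 AND amount >= 3005 → 4
txn_id=612: risk >= 64 AND amount < 1827 → 27

49, 27, 4, 4, 4, 27, 27, 49, 18, 49, 4, 4, 27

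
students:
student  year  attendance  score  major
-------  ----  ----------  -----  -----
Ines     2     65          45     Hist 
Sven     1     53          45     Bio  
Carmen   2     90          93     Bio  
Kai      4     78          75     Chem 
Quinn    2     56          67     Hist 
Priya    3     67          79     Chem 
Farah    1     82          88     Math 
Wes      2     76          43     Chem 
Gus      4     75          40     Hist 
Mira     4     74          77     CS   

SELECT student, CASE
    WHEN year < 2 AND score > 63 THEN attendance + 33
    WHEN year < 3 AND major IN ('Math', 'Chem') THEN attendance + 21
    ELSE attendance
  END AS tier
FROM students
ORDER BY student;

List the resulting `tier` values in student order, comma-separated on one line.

student=Carmen: ELSE → 90
student=Farah: year < 2 AND score > 63 → 115
student=Gus: ELSE → 75
student=Ines: ELSE → 65
student=Kai: ELSE → 78
student=Mira: ELSE → 74
student=Priya: ELSE → 67
student=Quinn: ELSE → 56
student=Sven: ELSE → 53
student=Wes: year < 3 AND major IN ('Math', 'Chem') → 97

90, 115, 75, 65, 78, 74, 67, 56, 53, 97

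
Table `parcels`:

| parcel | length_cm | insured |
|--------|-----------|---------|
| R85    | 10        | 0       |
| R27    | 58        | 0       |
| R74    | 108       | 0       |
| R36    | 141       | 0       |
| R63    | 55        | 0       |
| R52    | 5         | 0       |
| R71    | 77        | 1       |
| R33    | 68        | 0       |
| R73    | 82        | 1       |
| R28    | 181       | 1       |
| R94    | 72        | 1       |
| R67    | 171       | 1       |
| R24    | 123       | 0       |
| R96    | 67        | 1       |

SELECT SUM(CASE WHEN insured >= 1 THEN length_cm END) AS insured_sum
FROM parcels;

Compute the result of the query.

parcel=R85: ✗
parcel=R27: ✗
parcel=R74: ✗
parcel=R36: ✗
parcel=R63: ✗
parcel=R52: ✗
parcel=R71: ✓ → 77
parcel=R33: ✗
parcel=R73: ✓ → 82
parcel=R28: ✓ → 181
parcel=R94: ✓ → 72
parcel=R67: ✓ → 171
parcel=R24: ✗
parcel=R96: ✓ → 67
insured_sum = 77 + 82 + 181 + 72 + 171 + 67 = 650

650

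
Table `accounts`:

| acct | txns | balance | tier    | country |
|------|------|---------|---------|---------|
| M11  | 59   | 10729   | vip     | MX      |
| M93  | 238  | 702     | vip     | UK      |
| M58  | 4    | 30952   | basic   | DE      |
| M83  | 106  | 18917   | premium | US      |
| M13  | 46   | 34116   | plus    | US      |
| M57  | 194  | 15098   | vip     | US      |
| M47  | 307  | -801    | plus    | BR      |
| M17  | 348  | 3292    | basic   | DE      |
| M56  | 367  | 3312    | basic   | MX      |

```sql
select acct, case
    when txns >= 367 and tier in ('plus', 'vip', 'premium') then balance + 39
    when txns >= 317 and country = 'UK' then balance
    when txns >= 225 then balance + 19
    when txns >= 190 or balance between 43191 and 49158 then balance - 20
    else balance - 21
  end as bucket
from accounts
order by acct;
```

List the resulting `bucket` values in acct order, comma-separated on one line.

10708, 34095, 3311, -782, 3331, 15078, 30931, 18896, 721

acct=M11: ELSE → 10708
acct=M13: ELSE → 34095
acct=M17: txns >= 225 → 3311
acct=M47: txns >= 225 → -782
acct=M56: txns >= 225 → 3331
acct=M57: txns >= 190 or balance between 43191 and 49158 → 15078
acct=M58: ELSE → 30931
acct=M83: ELSE → 18896
acct=M93: txns >= 225 → 721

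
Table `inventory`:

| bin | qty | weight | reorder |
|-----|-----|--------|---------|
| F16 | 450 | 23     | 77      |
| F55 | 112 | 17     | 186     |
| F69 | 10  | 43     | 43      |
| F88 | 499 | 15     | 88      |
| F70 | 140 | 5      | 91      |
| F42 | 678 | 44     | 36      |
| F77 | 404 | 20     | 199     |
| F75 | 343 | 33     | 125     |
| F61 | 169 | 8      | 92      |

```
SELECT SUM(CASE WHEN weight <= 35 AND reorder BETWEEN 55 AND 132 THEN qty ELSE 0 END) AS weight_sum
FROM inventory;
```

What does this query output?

1601

bin=F16: ✓ → 450
bin=F55: ✗
bin=F69: ✗
bin=F88: ✓ → 499
bin=F70: ✓ → 140
bin=F42: ✗
bin=F77: ✗
bin=F75: ✓ → 343
bin=F61: ✓ → 169
weight_sum = 450 + 499 + 140 + 343 + 169 = 1601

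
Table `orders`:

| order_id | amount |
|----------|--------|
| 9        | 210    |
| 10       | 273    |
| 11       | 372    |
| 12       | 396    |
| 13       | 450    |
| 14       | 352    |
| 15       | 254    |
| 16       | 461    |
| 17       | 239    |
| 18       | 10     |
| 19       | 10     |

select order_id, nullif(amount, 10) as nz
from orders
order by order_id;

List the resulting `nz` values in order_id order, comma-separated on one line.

order_id=9: amount=210 vs 10: differ → 210
order_id=10: amount=273 vs 10: differ → 273
order_id=11: amount=372 vs 10: differ → 372
order_id=12: amount=396 vs 10: differ → 396
order_id=13: amount=450 vs 10: differ → 450
order_id=14: amount=352 vs 10: differ → 352
order_id=15: amount=254 vs 10: differ → 254
order_id=16: amount=461 vs 10: differ → 461
order_id=17: amount=239 vs 10: differ → 239
order_id=18: amount=10 vs 10: equal → NULL
order_id=19: amount=10 vs 10: equal → NULL

210, 273, 372, 396, 450, 352, 254, 461, 239, NULL, NULL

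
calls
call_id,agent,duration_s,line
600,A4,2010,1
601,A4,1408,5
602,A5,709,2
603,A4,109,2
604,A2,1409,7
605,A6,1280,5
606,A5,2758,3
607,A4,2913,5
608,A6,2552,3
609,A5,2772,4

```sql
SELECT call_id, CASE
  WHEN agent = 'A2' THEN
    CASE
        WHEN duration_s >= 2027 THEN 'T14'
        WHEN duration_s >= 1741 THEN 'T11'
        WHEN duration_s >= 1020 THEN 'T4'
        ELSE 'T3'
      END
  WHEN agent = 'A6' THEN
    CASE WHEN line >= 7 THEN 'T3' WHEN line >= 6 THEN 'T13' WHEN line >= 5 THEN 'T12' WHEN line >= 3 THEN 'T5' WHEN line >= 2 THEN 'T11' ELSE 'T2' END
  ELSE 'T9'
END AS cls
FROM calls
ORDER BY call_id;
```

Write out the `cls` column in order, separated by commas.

call_id=600: agent='A4' → outer ELSE → T9
call_id=601: agent='A4' → outer ELSE → T9
call_id=602: agent='A5' → outer ELSE → T9
call_id=603: agent='A4' → outer ELSE → T9
call_id=604: agent='A2' → inner[duration_s >= 1020] → T4
call_id=605: agent='A6' → inner[line >= 5] → T12
call_id=606: agent='A5' → outer ELSE → T9
call_id=607: agent='A4' → outer ELSE → T9
call_id=608: agent='A6' → inner[line >= 3] → T5
call_id=609: agent='A5' → outer ELSE → T9

T9, T9, T9, T9, T4, T12, T9, T9, T5, T9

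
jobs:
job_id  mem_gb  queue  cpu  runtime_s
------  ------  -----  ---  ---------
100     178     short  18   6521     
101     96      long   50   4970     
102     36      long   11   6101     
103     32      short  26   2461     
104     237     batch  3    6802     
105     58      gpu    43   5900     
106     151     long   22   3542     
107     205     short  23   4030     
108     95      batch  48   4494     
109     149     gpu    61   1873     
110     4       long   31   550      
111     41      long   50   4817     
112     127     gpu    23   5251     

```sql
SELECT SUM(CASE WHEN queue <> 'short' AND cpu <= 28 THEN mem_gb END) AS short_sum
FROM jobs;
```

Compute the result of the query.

job_id=100: ✗
job_id=101: ✗
job_id=102: ✓ → 36
job_id=103: ✗
job_id=104: ✓ → 237
job_id=105: ✗
job_id=106: ✓ → 151
job_id=107: ✗
job_id=108: ✗
job_id=109: ✗
job_id=110: ✗
job_id=111: ✗
job_id=112: ✓ → 127
short_sum = 36 + 237 + 151 + 127 = 551

551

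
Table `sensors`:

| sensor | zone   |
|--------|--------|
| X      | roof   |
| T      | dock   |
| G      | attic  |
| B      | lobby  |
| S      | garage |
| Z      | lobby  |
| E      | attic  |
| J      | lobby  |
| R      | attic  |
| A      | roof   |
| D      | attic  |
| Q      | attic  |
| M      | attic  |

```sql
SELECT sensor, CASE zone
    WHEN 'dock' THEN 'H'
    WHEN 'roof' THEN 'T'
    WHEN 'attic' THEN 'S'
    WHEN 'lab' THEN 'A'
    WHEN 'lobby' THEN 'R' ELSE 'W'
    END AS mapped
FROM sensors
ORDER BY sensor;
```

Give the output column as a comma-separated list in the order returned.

sensor=A: zone='roof' → T
sensor=B: zone='lobby' → R
sensor=D: zone='attic' → S
sensor=E: zone='attic' → S
sensor=G: zone='attic' → S
sensor=J: zone='lobby' → R
sensor=M: zone='attic' → S
sensor=Q: zone='attic' → S
sensor=R: zone='attic' → S
sensor=S: ELSE → W
sensor=T: zone='dock' → H
sensor=X: zone='roof' → T
sensor=Z: zone='lobby' → R

T, R, S, S, S, R, S, S, S, W, H, T, R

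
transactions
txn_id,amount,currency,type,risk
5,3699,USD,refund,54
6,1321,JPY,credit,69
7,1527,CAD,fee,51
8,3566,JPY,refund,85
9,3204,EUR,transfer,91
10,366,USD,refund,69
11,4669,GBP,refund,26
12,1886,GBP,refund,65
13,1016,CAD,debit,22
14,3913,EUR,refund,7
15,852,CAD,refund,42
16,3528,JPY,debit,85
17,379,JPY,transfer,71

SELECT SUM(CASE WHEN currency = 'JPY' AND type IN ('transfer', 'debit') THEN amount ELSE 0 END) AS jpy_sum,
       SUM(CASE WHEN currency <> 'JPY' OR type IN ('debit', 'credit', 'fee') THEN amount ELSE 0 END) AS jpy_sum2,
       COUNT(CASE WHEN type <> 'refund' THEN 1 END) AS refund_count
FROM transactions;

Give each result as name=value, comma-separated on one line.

[jpy_sum: currency = 'JPY' AND type IN ('transfer', 'debit')]
txn_id=5: ✗
txn_id=6: ✗
txn_id=7: ✗
txn_id=8: ✗
txn_id=9: ✗
txn_id=10: ✗
txn_id=11: ✗
txn_id=12: ✗
txn_id=13: ✗
txn_id=14: ✗
txn_id=15: ✗
txn_id=16: ✓ → 3528
txn_id=17: ✓ → 379
jpy_sum = 3528 + 379 = 3907
—
[jpy_sum2: currency <> 'JPY' OR type IN ('debit', 'credit', 'fee')]
txn_id=5: ✓ → 3699
txn_id=6: ✓ → 1321
txn_id=7: ✓ → 1527
txn_id=8: ✗
txn_id=9: ✓ → 3204
txn_id=10: ✓ → 366
txn_id=11: ✓ → 4669
txn_id=12: ✓ → 1886
txn_id=13: ✓ → 1016
txn_id=14: ✓ → 3913
txn_id=15: ✓ → 852
txn_id=16: ✓ → 3528
txn_id=17: ✗
jpy_sum2 = 3699 + 1321 + 1527 + 3204 + 366 + 4669 + 1886 + 1016 + 3913 + 852 + 3528 = 25981
—
[refund_count: type <> 'refund']
txn_id=5: ✗
txn_id=6: ✓ → 1
txn_id=7: ✓ → 1
txn_id=8: ✗
txn_id=9: ✓ → 1
txn_id=10: ✗
txn_id=11: ✗
txn_id=12: ✗
txn_id=13: ✓ → 1
txn_id=14: ✗
txn_id=15: ✗
txn_id=16: ✓ → 1
txn_id=17: ✓ → 1
refund_count = COUNT(1, 1, 1, 1, 1, 1) = 6

jpy_sum=3907, jpy_sum2=25981, refund_count=6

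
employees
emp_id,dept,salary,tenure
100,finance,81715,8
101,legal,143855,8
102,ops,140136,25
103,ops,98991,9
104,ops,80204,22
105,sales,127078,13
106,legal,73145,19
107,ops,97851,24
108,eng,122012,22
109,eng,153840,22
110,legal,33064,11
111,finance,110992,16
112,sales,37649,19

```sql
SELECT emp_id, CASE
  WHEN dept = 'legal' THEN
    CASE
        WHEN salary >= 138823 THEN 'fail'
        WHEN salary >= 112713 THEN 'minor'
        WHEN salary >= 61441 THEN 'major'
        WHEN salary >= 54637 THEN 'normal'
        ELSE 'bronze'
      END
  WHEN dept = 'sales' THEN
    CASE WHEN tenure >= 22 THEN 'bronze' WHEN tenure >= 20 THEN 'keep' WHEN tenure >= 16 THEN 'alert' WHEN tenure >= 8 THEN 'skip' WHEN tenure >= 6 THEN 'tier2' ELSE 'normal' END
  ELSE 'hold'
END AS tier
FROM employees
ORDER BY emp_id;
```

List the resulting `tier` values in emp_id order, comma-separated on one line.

emp_id=100: dept='finance' → outer ELSE → hold
emp_id=101: dept='legal' → inner[salary >= 138823] → fail
emp_id=102: dept='ops' → outer ELSE → hold
emp_id=103: dept='ops' → outer ELSE → hold
emp_id=104: dept='ops' → outer ELSE → hold
emp_id=105: dept='sales' → inner[tenure >= 8] → skip
emp_id=106: dept='legal' → inner[salary >= 61441] → major
emp_id=107: dept='ops' → outer ELSE → hold
emp_id=108: dept='eng' → outer ELSE → hold
emp_id=109: dept='eng' → outer ELSE → hold
emp_id=110: dept='legal' → inner[ELSE] → bronze
emp_id=111: dept='finance' → outer ELSE → hold
emp_id=112: dept='sales' → inner[tenure >= 16] → alert

hold, fail, hold, hold, hold, skip, major, hold, hold, hold, bronze, hold, alert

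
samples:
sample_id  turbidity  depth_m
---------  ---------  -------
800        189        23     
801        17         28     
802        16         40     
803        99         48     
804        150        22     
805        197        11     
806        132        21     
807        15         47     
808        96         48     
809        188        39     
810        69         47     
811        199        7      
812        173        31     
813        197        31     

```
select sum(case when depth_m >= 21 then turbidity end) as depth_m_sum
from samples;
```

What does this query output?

1341

sample_id=800: ✓ → 189
sample_id=801: ✓ → 17
sample_id=802: ✓ → 16
sample_id=803: ✓ → 99
sample_id=804: ✓ → 150
sample_id=805: ✗
sample_id=806: ✓ → 132
sample_id=807: ✓ → 15
sample_id=808: ✓ → 96
sample_id=809: ✓ → 188
sample_id=810: ✓ → 69
sample_id=811: ✗
sample_id=812: ✓ → 173
sample_id=813: ✓ → 197
depth_m_sum = 189 + 17 + 16 + 99 + 150 + 132 + 15 + 96 + 188 + 69 + 173 + 197 = 1341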